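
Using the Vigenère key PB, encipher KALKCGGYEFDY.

ZBALRHVZTGSZ

Repeat the key across the message: PBPBPBPBPBPB
K(10)+P(15): 25 → Z
A(0)+B(1): 1 → B
L(11)+P(15): 26≡0 → A
K(10)+B(1): 11 → L
C(2)+P(15): 17 → R
G(6)+B(1): 7 → H
G(6)+P(15): 21 → V
Y(24)+B(1): 25 → Z
E(4)+P(15): 19 → T
F(5)+B(1): 6 → G
D(3)+P(15): 18 → S
Y(24)+B(1): 25 → Z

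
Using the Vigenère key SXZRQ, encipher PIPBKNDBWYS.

HFOSAFAANOK

Repeat the key across the message: SXZRQSXZRQS
P(15)+S(18): 33≡7 → H
I(8)+X(23): 31≡5 → F
P(15)+Z(25): 40≡14 → O
B(1)+R(17): 18 → S
K(10)+Q(16): 26≡0 → A
N(13)+S(18): 31≡5 → F
D(3)+X(23): 26≡0 → A
B(1)+Z(25): 26≡0 → A
W(22)+R(17): 39≡13 → N
Y(24)+Q(16): 40≡14 → O
S(18)+S(18): 36≡10 → K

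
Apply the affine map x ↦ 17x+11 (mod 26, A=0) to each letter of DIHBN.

D(3): 17·3+11=62≡10 → K
I(8): 17·8+11=147≡17 → R
H(7): 17·7+11=130≡0 → A
B(1): 17·1+11=28≡2 → C
N(13): 17·13+11=232≡24 → Y

KRACY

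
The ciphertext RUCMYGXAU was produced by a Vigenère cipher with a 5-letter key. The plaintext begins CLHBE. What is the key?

Subtract each crib letter from the matching ciphertext letter (mod 26):
R(17)−C(2)=15 → P
U(20)−L(11)=9 → J
C(2)−H(7)=-5≡21 → V
M(12)−B(1)=11 → L
Y(24)−E(4)=20 → U

PJVLU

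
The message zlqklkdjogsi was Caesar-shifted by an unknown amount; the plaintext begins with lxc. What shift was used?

14

From the crib: z(25)−l(11)=14, so the shift is 14.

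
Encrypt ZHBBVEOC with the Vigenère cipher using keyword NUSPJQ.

Repeat the key across the message: NUSPJQNU
Z(25)+N(13): 38≡12 → M
H(7)+U(20): 27≡1 → B
B(1)+S(18): 19 → T
B(1)+P(15): 16 → Q
V(21)+J(9): 30≡4 → E
E(4)+Q(16): 20 → U
O(14)+N(13): 27≡1 → B
C(2)+U(20): 22 → W

MBTQEUBW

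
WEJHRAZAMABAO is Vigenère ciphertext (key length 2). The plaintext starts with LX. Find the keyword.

Subtract each crib letter from the matching ciphertext letter (mod 26):
W(22)−L(11)=11 → L
E(4)−X(23)=-19≡7 → H

LH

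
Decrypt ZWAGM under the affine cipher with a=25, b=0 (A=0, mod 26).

The inverse of 25 mod 26 is 25, since 25·25=625≡1. Apply D(y)=25·(y−0) mod 26:
Z(25): 25·(25−0)=625≡1 → B
W(22): 25·(22−0)=550≡4 → E
A(0): 25·(0−0)=0 → A
G(6): 25·(6−0)=150≡20 → U
M(12): 25·(12−0)=300≡14 → O

BEAUO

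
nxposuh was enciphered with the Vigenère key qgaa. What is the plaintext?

xrpocoh

Repeat the key across the ciphertext: qgaaqga
n(13)−q(16): -3≡23 → x
x(23)−g(6): 17 → r
p(15)−a(0): 15 → p
o(14)−a(0): 14 → o
s(18)−q(16): 2 → c
u(20)−g(6): 14 → o
h(7)−a(0): 7 → h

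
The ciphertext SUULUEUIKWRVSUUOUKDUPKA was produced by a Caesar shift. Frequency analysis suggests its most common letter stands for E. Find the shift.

16

The most frequent ciphertext letter is U (appears 8 times).
U is position 20; E is position 4.
Shift = 16.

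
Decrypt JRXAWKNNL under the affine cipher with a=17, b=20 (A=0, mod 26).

HJRIUEVVB

The inverse of 17 mod 26 is 23, since 17·23=391≡1. Apply D(y)=23·(y−20) mod 26:
J(9): 23·(9−20)=-253≡7 → H
R(17): 23·(17−20)=-69≡9 → J
X(23): 23·(23−20)=69≡17 → R
A(0): 23·(0−20)=-460≡8 → I
W(22): 23·(22−20)=46≡20 → U
K(10): 23·(10−20)=-230≡4 → E
N(13): 23·(13−20)=-161≡21 → V
N(13): 23·(13−20)=-161≡21 → V
L(11): 23·(11−20)=-207≡1 → B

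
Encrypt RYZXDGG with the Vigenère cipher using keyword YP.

Repeat the key across the message: YPYPYPY
R(17)+Y(24): 41≡15 → P
Y(24)+P(15): 39≡13 → N
Z(25)+Y(24): 49≡23 → X
X(23)+P(15): 38≡12 → M
D(3)+Y(24): 27≡1 → B
G(6)+P(15): 21 → V
G(6)+Y(24): 30≡4 → E

PNXMBVE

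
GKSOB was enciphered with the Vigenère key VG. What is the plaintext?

Repeat the key across the ciphertext: VGVGV
G(6)−V(21): -15≡11 → L
K(10)−G(6): 4 → E
S(18)−V(21): -3≡23 → X
O(14)−G(6): 8 → I
B(1)−V(21): -20≡6 → G

LEXIG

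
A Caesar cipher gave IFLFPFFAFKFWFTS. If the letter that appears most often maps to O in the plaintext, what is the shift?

17

The most frequent ciphertext letter is F (appears 7 times).
F is position 5; O is position 14.
Shift = -9≡17.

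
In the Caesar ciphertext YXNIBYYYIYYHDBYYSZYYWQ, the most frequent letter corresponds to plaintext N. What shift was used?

The most frequent ciphertext letter is Y (appears 10 times).
Y is position 24; N is position 13.
Shift = 11.

11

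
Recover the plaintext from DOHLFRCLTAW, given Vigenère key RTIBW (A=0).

Repeat the key across the ciphertext: RTIBWRTIBWR
D(3)−R(17): -14≡12 → M
O(14)−T(19): -5≡21 → V
H(7)−I(8): -1≡25 → Z
L(11)−B(1): 10 → K
F(5)−W(22): -17≡9 → J
R(17)−R(17): 0 → A
C(2)−T(19): -17≡9 → J
L(11)−I(8): 3 → D
T(19)−B(1): 18 → S
A(0)−W(22): -22≡4 → E
W(22)−R(17): 5 → F

MVZKJAJDSEF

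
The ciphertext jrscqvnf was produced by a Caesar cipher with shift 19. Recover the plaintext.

qyzjxcum

j(9): 9−19=-10≡16 → q
r(17): 17−19=-2≡24 → y
s(18): 18−19=-1≡25 → z
c(2): 2−19=-17≡9 → j
q(16): 16−19=-3≡23 → x
v(21): 21−19=2 → c
n(13): 13−19=-6≡20 → u
f(5): 5−19=-14≡12 → m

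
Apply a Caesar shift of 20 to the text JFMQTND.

DZGKNHX

J(9): 9+20=29≡3 → D
F(5): 5+20=25 → Z
M(12): 12+20=32≡6 → G
Q(16): 16+20=36≡10 → K
T(19): 19+20=39≡13 → N
N(13): 13+20=33≡7 → H
D(3): 3+20=23 → X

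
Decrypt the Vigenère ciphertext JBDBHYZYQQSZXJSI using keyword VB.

Repeat the key across the ciphertext: VBVBVBVBVBVBVBVB
J(9)−V(21): -12≡14 → O
B(1)−B(1): 0 → A
D(3)−V(21): -18≡8 → I
B(1)−B(1): 0 → A
H(7)−V(21): -14≡12 → M
Y(24)−B(1): 23 → X
Z(25)−V(21): 4 → E
Y(24)−B(1): 23 → X
Q(16)−V(21): -5≡21 → V
Q(16)−B(1): 15 → P
S(18)−V(21): -3≡23 → X
Z(25)−B(1): 24 → Y
X(23)−V(21): 2 → C
J(9)−B(1): 8 → I
S(18)−V(21): -3≡23 → X
I(8)−B(1): 7 → H

OAIAMXEXVPXYCIXH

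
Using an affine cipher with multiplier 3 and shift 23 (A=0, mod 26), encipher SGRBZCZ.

S(18): 3·18+23=77≡25 → Z
G(6): 3·6+23=41≡15 → P
R(17): 3·17+23=74≡22 → W
B(1): 3·1+23=26≡0 → A
Z(25): 3·25+23=98≡20 → U
C(2): 3·2+23=29≡3 → D
Z(25): 3·25+23=98≡20 → U

ZPWAUDU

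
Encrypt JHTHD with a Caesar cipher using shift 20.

J(9): 9+20=29≡3 → D
H(7): 7+20=27≡1 → B
T(19): 19+20=39≡13 → N
H(7): 7+20=27≡1 → B
D(3): 3+20=23 → X

DBNBX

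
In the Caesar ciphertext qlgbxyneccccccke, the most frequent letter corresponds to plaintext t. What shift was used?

The most frequent ciphertext letter is c (appears 6 times).
c is position 2; t is position 19.
Shift = -17≡9.

9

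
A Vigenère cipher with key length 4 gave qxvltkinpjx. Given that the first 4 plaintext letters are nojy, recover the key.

Subtract each crib letter from the matching ciphertext letter (mod 26):
q(16)−n(13)=3 → d
x(23)−o(14)=9 → j
v(21)−j(9)=12 → m
l(11)−y(24)=-13≡13 → n

djmn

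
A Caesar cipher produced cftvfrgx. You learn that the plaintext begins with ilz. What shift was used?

From the crib: c(2)−i(8)=-6≡20, so the shift is 20.

20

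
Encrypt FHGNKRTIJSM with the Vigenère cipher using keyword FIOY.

KPULPZHGOAA

Repeat the key across the message: FIOYFIOYFIO
F(5)+F(5): 10 → K
H(7)+I(8): 15 → P
G(6)+O(14): 20 → U
N(13)+Y(24): 37≡11 → L
K(10)+F(5): 15 → P
R(17)+I(8): 25 → Z
T(19)+O(14): 33≡7 → H
I(8)+Y(24): 32≡6 → G
J(9)+F(5): 14 → O
S(18)+I(8): 26≡0 → A
M(12)+O(14): 26≡0 → A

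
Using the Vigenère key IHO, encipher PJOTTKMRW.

Repeat the key across the message: IHOIHOIHO
P(15)+I(8): 23 → X
J(9)+H(7): 16 → Q
O(14)+O(14): 28≡2 → C
T(19)+I(8): 27≡1 → B
T(19)+H(7): 26≡0 → A
K(10)+O(14): 24 → Y
M(12)+I(8): 20 → U
R(17)+H(7): 24 → Y
W(22)+O(14): 36≡10 → K

XQCBAYUYK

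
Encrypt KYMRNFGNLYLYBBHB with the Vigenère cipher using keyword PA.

ZYBRCFVNAYAYQBWB

Repeat the key across the message: PAPAPAPAPAPAPAPA
K(10)+P(15): 25 → Z
Y(24)+A(0): 24 → Y
M(12)+P(15): 27≡1 → B
R(17)+A(0): 17 → R
N(13)+P(15): 28≡2 → C
F(5)+A(0): 5 → F
G(6)+P(15): 21 → V
N(13)+A(0): 13 → N
L(11)+P(15): 26≡0 → A
Y(24)+A(0): 24 → Y
L(11)+P(15): 26≡0 → A
Y(24)+A(0): 24 → Y
B(1)+P(15): 16 → Q
B(1)+A(0): 1 → B
H(7)+P(15): 22 → W
B(1)+A(0): 1 → B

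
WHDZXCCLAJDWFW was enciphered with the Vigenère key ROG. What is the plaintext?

FTXIJWLXUSPQOI

Repeat the key across the ciphertext: ROGROGROGROGRO
W(22)−R(17): 5 → F
H(7)−O(14): -7≡19 → T
D(3)−G(6): -3≡23 → X
Z(25)−R(17): 8 → I
X(23)−O(14): 9 → J
C(2)−G(6): -4≡22 → W
C(2)−R(17): -15≡11 → L
L(11)−O(14): -3≡23 → X
A(0)−G(6): -6≡20 → U
J(9)−R(17): -8≡18 → S
D(3)−O(14): -11≡15 → P
W(22)−G(6): 16 → Q
F(5)−R(17): -12≡14 → O
W(22)−O(14): 8 → I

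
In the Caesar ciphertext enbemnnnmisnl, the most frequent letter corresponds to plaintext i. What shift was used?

5

The most frequent ciphertext letter is n (appears 5 times).
n is position 13; i is position 8.
Shift = 5.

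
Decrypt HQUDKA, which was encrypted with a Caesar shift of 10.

XGKTAQ

H(7): 7−10=-3≡23 → X
Q(16): 16−10=6 → G
U(20): 20−10=10 → K
D(3): 3−10=-7≡19 → T
K(10): 10−10=0 → A
A(0): 0−10=-10≡16 → Q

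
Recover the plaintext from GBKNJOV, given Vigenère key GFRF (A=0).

Repeat the key across the ciphertext: GFRFGFR
G(6)−G(6): 0 → A
B(1)−F(5): -4≡22 → W
K(10)−R(17): -7≡19 → T
N(13)−F(5): 8 → I
J(9)−G(6): 3 → D
O(14)−F(5): 9 → J
V(21)−R(17): 4 → E

AWTIDJE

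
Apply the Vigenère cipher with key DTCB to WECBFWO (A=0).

ZXECIPQ

Repeat the key across the message: DTCBDTC
W(22)+D(3): 25 → Z
E(4)+T(19): 23 → X
C(2)+C(2): 4 → E
B(1)+B(1): 2 → C
F(5)+D(3): 8 → I
W(22)+T(19): 41≡15 → P
O(14)+C(2): 16 → Q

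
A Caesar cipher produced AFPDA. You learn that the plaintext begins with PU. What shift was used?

From the crib: A(0)−P(15)=-15≡11, so the shift is 11.

11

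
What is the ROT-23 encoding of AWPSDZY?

XTMPAWV

A(0): 0+23=23 → X
W(22): 22+23=45≡19 → T
P(15): 15+23=38≡12 → M
S(18): 18+23=41≡15 → P
D(3): 3+23=26≡0 → A
Z(25): 25+23=48≡22 → W
Y(24): 24+23=47≡21 → V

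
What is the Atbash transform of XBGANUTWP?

X(23) → C(2)
B(1) → Y(24)
G(6) → T(19)
A(0) → Z(25)
N(13) → M(12)
U(20) → F(5)
T(19) → G(6)
W(22) → D(3)
P(15) → K(10)

CYTZMFGDK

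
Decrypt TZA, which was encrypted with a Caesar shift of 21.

YEF

T(19): 19−21=-2≡24 → Y
Z(25): 25−21=4 → E
A(0): 0−21=-21≡5 → F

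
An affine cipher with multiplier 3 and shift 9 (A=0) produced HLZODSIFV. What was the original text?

ISOTYDRQE

The inverse of 3 mod 26 is 9, since 3·9=27≡1. Apply D(y)=9·(y−9) mod 26:
H(7): 9·(7−9)=-18≡8 → I
L(11): 9·(11−9)=18 → S
Z(25): 9·(25−9)=144≡14 → O
O(14): 9·(14−9)=45≡19 → T
D(3): 9·(3−9)=-54≡24 → Y
S(18): 9·(18−9)=81≡3 → D
I(8): 9·(8−9)=-9≡17 → R
F(5): 9·(5−9)=-36≡16 → Q
V(21): 9·(21−9)=108≡4 → E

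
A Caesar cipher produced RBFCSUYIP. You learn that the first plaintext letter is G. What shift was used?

11

From the crib: R(17)−G(6)=11, so the shift is 11.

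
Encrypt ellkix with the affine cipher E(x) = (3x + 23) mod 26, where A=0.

jeebvo

e(4): 3·4+23=35≡9 → j
l(11): 3·11+23=56≡4 → e
l(11): 3·11+23=56≡4 → e
k(10): 3·10+23=53≡1 → b
i(8): 3·8+23=47≡21 → v
x(23): 3·23+23=92≡14 → o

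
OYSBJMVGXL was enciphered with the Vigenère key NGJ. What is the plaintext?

BSJODDIAOY

Repeat the key across the ciphertext: NGJNGJNGJN
O(14)−N(13): 1 → B
Y(24)−G(6): 18 → S
S(18)−J(9): 9 → J
B(1)−N(13): -12≡14 → O
J(9)−G(6): 3 → D
M(12)−J(9): 3 → D
V(21)−N(13): 8 → I
G(6)−G(6): 0 → A
X(23)−J(9): 14 → O
L(11)−N(13): -2≡24 → Y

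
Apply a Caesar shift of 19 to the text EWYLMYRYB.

E(4): 4+19=23 → X
W(22): 22+19=41≡15 → P
Y(24): 24+19=43≡17 → R
L(11): 11+19=30≡4 → E
M(12): 12+19=31≡5 → F
Y(24): 24+19=43≡17 → R
R(17): 17+19=36≡10 → K
Y(24): 24+19=43≡17 → R
B(1): 1+19=20 → U

XPREFRKRU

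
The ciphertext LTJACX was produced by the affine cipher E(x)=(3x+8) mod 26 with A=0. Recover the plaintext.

BVJGYF

The inverse of 3 mod 26 is 9, since 3·9=27≡1. Apply D(y)=9·(y−8) mod 26:
L(11): 9·(11−8)=27≡1 → B
T(19): 9·(19−8)=99≡21 → V
J(9): 9·(9−8)=9 → J
A(0): 9·(0−8)=-72≡6 → G
C(2): 9·(2−8)=-54≡24 → Y
X(23): 9·(23−8)=135≡5 → F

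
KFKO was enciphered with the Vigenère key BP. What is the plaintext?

Repeat the key across the ciphertext: BPBP
K(10)−B(1): 9 → J
F(5)−P(15): -10≡16 → Q
K(10)−B(1): 9 → J
O(14)−P(15): -1≡25 → Z

JQJZ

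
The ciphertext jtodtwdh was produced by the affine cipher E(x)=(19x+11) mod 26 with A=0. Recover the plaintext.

The inverse of 19 mod 26 is 11, since 19·11=209≡1. Apply D(y)=11·(y−11) mod 26:
j(9): 11·(9−11)=-22≡4 → e
t(19): 11·(19−11)=88≡10 → k
o(14): 11·(14−11)=33≡7 → h
d(3): 11·(3−11)=-88≡16 → q
t(19): 11·(19−11)=88≡10 → k
w(22): 11·(22−11)=121≡17 → r
d(3): 11·(3−11)=-88≡16 → q
h(7): 11·(7−11)=-44≡8 → i

ekhqkrqi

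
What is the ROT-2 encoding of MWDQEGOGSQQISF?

OYFSGIQIUSSKUH

M(12): 12+2=14 → O
W(22): 22+2=24 → Y
D(3): 3+2=5 → F
Q(16): 16+2=18 → S
E(4): 4+2=6 → G
G(6): 6+2=8 → I
O(14): 14+2=16 → Q
G(6): 6+2=8 → I
S(18): 18+2=20 → U
Q(16): 16+2=18 → S
Q(16): 16+2=18 → S
I(8): 8+2=10 → K
S(18): 18+2=20 → U
F(5): 5+2=7 → H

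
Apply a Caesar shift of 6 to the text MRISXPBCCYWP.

SXOYDVHIIECV

M(12): 12+6=18 → S
R(17): 17+6=23 → X
I(8): 8+6=14 → O
S(18): 18+6=24 → Y
X(23): 23+6=29≡3 → D
P(15): 15+6=21 → V
B(1): 1+6=7 → H
C(2): 2+6=8 → I
C(2): 2+6=8 → I
Y(24): 24+6=30≡4 → E
W(22): 22+6=28≡2 → C
P(15): 15+6=21 → V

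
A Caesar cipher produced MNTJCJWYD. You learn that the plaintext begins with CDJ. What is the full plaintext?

From the crib: M(12)−C(2)=10, so the shift is 10.
Subtract 10 from each ciphertext letter:
M(12): 12−10=2 → C
N(13): 13−10=3 → D
T(19): 19−10=9 → J
J(9): 9−10=-1≡25 → Z
C(2): 2−10=-8≡18 → S
J(9): 9−10=-1≡25 → Z
W(22): 22−10=12 → M
Y(24): 24−10=14 → O
D(3): 3−10=-7≡19 → T

CDJZSZMOT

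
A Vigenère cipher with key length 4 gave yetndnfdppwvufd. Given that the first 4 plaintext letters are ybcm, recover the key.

adrb

Subtract each crib letter from the matching ciphertext letter (mod 26):
y(24)−y(24)=0 → a
e(4)−b(1)=3 → d
t(19)−c(2)=17 → r
n(13)−m(12)=1 → b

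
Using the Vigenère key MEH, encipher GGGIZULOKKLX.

Repeat the key across the message: MEHMEHMEHMEH
G(6)+M(12): 18 → S
G(6)+E(4): 10 → K
G(6)+H(7): 13 → N
I(8)+M(12): 20 → U
Z(25)+E(4): 29≡3 → D
U(20)+H(7): 27≡1 → B
L(11)+M(12): 23 → X
O(14)+E(4): 18 → S
K(10)+H(7): 17 → R
K(10)+M(12): 22 → W
L(11)+E(4): 15 → P
X(23)+H(7): 30≡4 → E

SKNUDBXSRWPE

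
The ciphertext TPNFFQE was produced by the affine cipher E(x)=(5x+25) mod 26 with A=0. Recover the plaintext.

EYIWWTB

The inverse of 5 mod 26 is 21, since 5·21=105≡1. Apply D(y)=21·(y−25) mod 26:
T(19): 21·(19−25)=-126≡4 → E
P(15): 21·(15−25)=-210≡24 → Y
N(13): 21·(13−25)=-252≡8 → I
F(5): 21·(5−25)=-420≡22 → W
F(5): 21·(5−25)=-420≡22 → W
Q(16): 21·(16−25)=-189≡19 → T
E(4): 21·(4−25)=-441≡1 → B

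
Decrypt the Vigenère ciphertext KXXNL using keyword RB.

TWGMU

Repeat the key across the ciphertext: RBRBR
K(10)−R(17): -7≡19 → T
X(23)−B(1): 22 → W
X(23)−R(17): 6 → G
N(13)−B(1): 12 → M
L(11)−R(17): -6≡20 → U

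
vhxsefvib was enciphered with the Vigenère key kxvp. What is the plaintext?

lkcduiatr

Repeat the key across the ciphertext: kxvpkxvpk
v(21)−k(10): 11 → l
h(7)−x(23): -16≡10 → k
x(23)−v(21): 2 → c
s(18)−p(15): 3 → d
e(4)−k(10): -6≡20 → u
f(5)−x(23): -18≡8 → i
v(21)−v(21): 0 → a
i(8)−p(15): -7≡19 → t
b(1)−k(10): -9≡17 → r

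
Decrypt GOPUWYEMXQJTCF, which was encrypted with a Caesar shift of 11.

VDEJLNTBMFYIRU

G(6): 6−11=-5≡21 → V
O(14): 14−11=3 → D
P(15): 15−11=4 → E
U(20): 20−11=9 → J
W(22): 22−11=11 → L
Y(24): 24−11=13 → N
E(4): 4−11=-7≡19 → T
M(12): 12−11=1 → B
X(23): 23−11=12 → M
Q(16): 16−11=5 → F
J(9): 9−11=-2≡24 → Y
T(19): 19−11=8 → I
C(2): 2−11=-9≡17 → R
F(5): 5−11=-6≡20 → U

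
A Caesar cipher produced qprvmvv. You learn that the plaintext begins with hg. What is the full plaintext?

hgimdmm

From the crib: q(16)−h(7)=9, so the shift is 9.
Subtract 9 from each ciphertext letter:
q(16): 16−9=7 → h
p(15): 15−9=6 → g
r(17): 17−9=8 → i
v(21): 21−9=12 → m
m(12): 12−9=3 → d
v(21): 21−9=12 → m
v(21): 21−9=12 → m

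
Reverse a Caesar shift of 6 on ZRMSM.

Z(25): 25−6=19 → T
R(17): 17−6=11 → L
M(12): 12−6=6 → G
S(18): 18−6=12 → M
M(12): 12−6=6 → G

TLGMG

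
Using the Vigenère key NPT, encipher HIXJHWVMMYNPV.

UXQWWPIBFLCII

Repeat the key across the message: NPTNPTNPTNPTN
H(7)+N(13): 20 → U
I(8)+P(15): 23 → X
X(23)+T(19): 42≡16 → Q
J(9)+N(13): 22 → W
H(7)+P(15): 22 → W
W(22)+T(19): 41≡15 → P
V(21)+N(13): 34≡8 → I
M(12)+P(15): 27≡1 → B
M(12)+T(19): 31≡5 → F
Y(24)+N(13): 37≡11 → L
N(13)+P(15): 28≡2 → C
P(15)+T(19): 34≡8 → I
V(21)+N(13): 34≡8 → I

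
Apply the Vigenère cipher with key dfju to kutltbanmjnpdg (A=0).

Repeat the key across the message: dfjudfjudfjudf
k(10)+d(3): 13 → n
u(20)+f(5): 25 → z
t(19)+j(9): 28≡2 → c
l(11)+u(20): 31≡5 → f
t(19)+d(3): 22 → w
b(1)+f(5): 6 → g
a(0)+j(9): 9 → j
n(13)+u(20): 33≡7 → h
m(12)+d(3): 15 → p
j(9)+f(5): 14 → o
n(13)+j(9): 22 → w
p(15)+u(20): 35≡9 → j
d(3)+d(3): 6 → g
g(6)+f(5): 11 → l

nzcfwgjhpowjgl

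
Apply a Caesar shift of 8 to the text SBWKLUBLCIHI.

AJESTCJTKQPQ

S(18): 18+8=26≡0 → A
B(1): 1+8=9 → J
W(22): 22+8=30≡4 → E
K(10): 10+8=18 → S
L(11): 11+8=19 → T
U(20): 20+8=28≡2 → C
B(1): 1+8=9 → J
L(11): 11+8=19 → T
C(2): 2+8=10 → K
I(8): 8+8=16 → Q
H(7): 7+8=15 → P
I(8): 8+8=16 → Q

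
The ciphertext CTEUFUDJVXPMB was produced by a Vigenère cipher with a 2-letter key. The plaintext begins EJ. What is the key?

Subtract each crib letter from the matching ciphertext letter (mod 26):
C(2)−E(4)=-2≡24 → Y
T(19)−J(9)=10 → K

YK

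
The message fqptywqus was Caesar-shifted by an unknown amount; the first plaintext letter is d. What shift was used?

2

From the crib: f(5)−d(3)=2, so the shift is 2.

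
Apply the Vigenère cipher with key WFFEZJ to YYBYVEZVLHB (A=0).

Repeat the key across the message: WFFEZJWFFEZ
Y(24)+W(22): 46≡20 → U
Y(24)+F(5): 29≡3 → D
B(1)+F(5): 6 → G
Y(24)+E(4): 28≡2 → C
V(21)+Z(25): 46≡20 → U
E(4)+J(9): 13 → N
Z(25)+W(22): 47≡21 → V
V(21)+F(5): 26≡0 → A
L(11)+F(5): 16 → Q
H(7)+E(4): 11 → L
B(1)+Z(25): 26≡0 → A

UDGCUNVAQLA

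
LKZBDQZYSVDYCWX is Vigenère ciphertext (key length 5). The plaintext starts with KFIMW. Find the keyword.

Subtract each crib letter from the matching ciphertext letter (mod 26):
L(11)−K(10)=1 → B
K(10)−F(5)=5 → F
Z(25)−I(8)=17 → R
B(1)−M(12)=-11≡15 → P
D(3)−W(22)=-19≡7 → H

BFRPH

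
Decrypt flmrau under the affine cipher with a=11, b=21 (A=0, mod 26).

The inverse of 11 mod 26 is 19, since 11·19=209≡1. Apply D(y)=19·(y−21) mod 26:
f(5): 19·(5−21)=-304≡8 → i
l(11): 19·(11−21)=-190≡18 → s
m(12): 19·(12−21)=-171≡11 → l
r(17): 19·(17−21)=-76≡2 → c
a(0): 19·(0−21)=-399≡17 → r
u(20): 19·(20−21)=-19≡7 → h

islcrh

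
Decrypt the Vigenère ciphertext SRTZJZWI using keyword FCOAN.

NPFZWUUU

Repeat the key across the ciphertext: FCOANFCO
S(18)−F(5): 13 → N
R(17)−C(2): 15 → P
T(19)−O(14): 5 → F
Z(25)−A(0): 25 → Z
J(9)−N(13): -4≡22 → W
Z(25)−F(5): 20 → U
W(22)−C(2): 20 → U
I(8)−O(14): -6≡20 → U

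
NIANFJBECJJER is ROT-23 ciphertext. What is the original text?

N(13): 13−23=-10≡16 → Q
I(8): 8−23=-15≡11 → L
A(0): 0−23=-23≡3 → D
N(13): 13−23=-10≡16 → Q
F(5): 5−23=-18≡8 → I
J(9): 9−23=-14≡12 → M
B(1): 1−23=-22≡4 → E
E(4): 4−23=-19≡7 → H
C(2): 2−23=-21≡5 → F
J(9): 9−23=-14≡12 → M
J(9): 9−23=-14≡12 → M
E(4): 4−23=-19≡7 → H
R(17): 17−23=-6≡20 → U

QLDQIMEHFMMHU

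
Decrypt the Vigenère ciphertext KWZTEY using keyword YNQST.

Repeat the key across the ciphertext: YNQSTY
K(10)−Y(24): -14≡12 → M
W(22)−N(13): 9 → J
Z(25)−Q(16): 9 → J
T(19)−S(18): 1 → B
E(4)−T(19): -15≡11 → L
Y(24)−Y(24): 0 → A

MJJBLA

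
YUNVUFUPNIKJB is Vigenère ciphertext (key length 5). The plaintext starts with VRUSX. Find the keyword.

DDTDX

Subtract each crib letter from the matching ciphertext letter (mod 26):
Y(24)−V(21)=3 → D
U(20)−R(17)=3 → D
N(13)−U(20)=-7≡19 → T
V(21)−S(18)=3 → D
U(20)−X(23)=-3≡23 → X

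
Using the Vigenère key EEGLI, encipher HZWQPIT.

Repeat the key across the message: EEGLIEE
H(7)+E(4): 11 → L
Z(25)+E(4): 29≡3 → D
W(22)+G(6): 28≡2 → C
Q(16)+L(11): 27≡1 → B
P(15)+I(8): 23 → X
I(8)+E(4): 12 → M
T(19)+E(4): 23 → X

LDCBXMX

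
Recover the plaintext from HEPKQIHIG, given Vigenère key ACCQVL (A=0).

HCNUVXHGE

Repeat the key across the ciphertext: ACCQVLACC
H(7)−A(0): 7 → H
E(4)−C(2): 2 → C
P(15)−C(2): 13 → N
K(10)−Q(16): -6≡20 → U
Q(16)−V(21): -5≡21 → V
I(8)−L(11): -3≡23 → X
H(7)−A(0): 7 → H
I(8)−C(2): 6 → G
G(6)−C(2): 4 → E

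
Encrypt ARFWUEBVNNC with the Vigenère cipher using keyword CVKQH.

Repeat the key across the message: CVKQHCVKQHC
A(0)+C(2): 2 → C
R(17)+V(21): 38≡12 → M
F(5)+K(10): 15 → P
W(22)+Q(16): 38≡12 → M
U(20)+H(7): 27≡1 → B
E(4)+C(2): 6 → G
B(1)+V(21): 22 → W
V(21)+K(10): 31≡5 → F
N(13)+Q(16): 29≡3 → D
N(13)+H(7): 20 → U
C(2)+C(2): 4 → E

CMPMBGWFDUE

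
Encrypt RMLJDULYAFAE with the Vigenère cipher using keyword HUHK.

Repeat the key across the message: HUHKHUHKHUHK
R(17)+H(7): 24 → Y
M(12)+U(20): 32≡6 → G
L(11)+H(7): 18 → S
J(9)+K(10): 19 → T
D(3)+H(7): 10 → K
U(20)+U(20): 40≡14 → O
L(11)+H(7): 18 → S
Y(24)+K(10): 34≡8 → I
A(0)+H(7): 7 → H
F(5)+U(20): 25 → Z
A(0)+H(7): 7 → H
E(4)+K(10): 14 → O

YGSTKOSIHZHO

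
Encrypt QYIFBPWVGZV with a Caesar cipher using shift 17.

Q(16): 16+17=33≡7 → H
Y(24): 24+17=41≡15 → P
I(8): 8+17=25 → Z
F(5): 5+17=22 → W
B(1): 1+17=18 → S
P(15): 15+17=32≡6 → G
W(22): 22+17=39≡13 → N
V(21): 21+17=38≡12 → M
G(6): 6+17=23 → X
Z(25): 25+17=42≡16 → Q
V(21): 21+17=38≡12 → M

HPZWSGNMXQM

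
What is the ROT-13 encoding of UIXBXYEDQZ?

HVKOKLRQDM

U(20): 20+13=33≡7 → H
I(8): 8+13=21 → V
X(23): 23+13=36≡10 → K
B(1): 1+13=14 → O
X(23): 23+13=36≡10 → K
Y(24): 24+13=37≡11 → L
E(4): 4+13=17 → R
D(3): 3+13=16 → Q
Q(16): 16+13=29≡3 → D
Z(25): 25+13=38≡12 → M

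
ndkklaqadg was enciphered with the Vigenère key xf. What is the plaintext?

Repeat the key across the ciphertext: xfxfxfxfxf
n(13)−x(23): -10≡16 → q
d(3)−f(5): -2≡24 → y
k(10)−x(23): -13≡13 → n
k(10)−f(5): 5 → f
l(11)−x(23): -12≡14 → o
a(0)−f(5): -5≡21 → v
q(16)−x(23): -7≡19 → t
a(0)−f(5): -5≡21 → v
d(3)−x(23): -20≡6 → g
g(6)−f(5): 1 → b

qynfovtvgb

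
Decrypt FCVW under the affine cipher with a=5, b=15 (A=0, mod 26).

YNWR

The inverse of 5 mod 26 is 21, since 5·21=105≡1. Apply D(y)=21·(y−15) mod 26:
F(5): 21·(5−15)=-210≡24 → Y
C(2): 21·(2−15)=-273≡13 → N
V(21): 21·(21−15)=126≡22 → W
W(22): 21·(22−15)=147≡17 → R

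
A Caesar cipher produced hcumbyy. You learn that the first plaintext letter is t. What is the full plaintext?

togynkk

From the crib: h(7)−t(19)=-12≡14, so the shift is 14.
Subtract 14 from each ciphertext letter:
h(7): 7−14=-7≡19 → t
c(2): 2−14=-12≡14 → o
u(20): 20−14=6 → g
m(12): 12−14=-2≡24 → y
b(1): 1−14=-13≡13 → n
y(24): 24−14=10 → k
y(24): 24−14=10 → k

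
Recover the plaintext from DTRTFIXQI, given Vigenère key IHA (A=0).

Repeat the key across the ciphertext: IHAIHAIHA
D(3)−I(8): -5≡21 → V
T(19)−H(7): 12 → M
R(17)−A(0): 17 → R
T(19)−I(8): 11 → L
F(5)−H(7): -2≡24 → Y
I(8)−A(0): 8 → I
X(23)−I(8): 15 → P
Q(16)−H(7): 9 → J
I(8)−A(0): 8 → I

VMRLYIPJI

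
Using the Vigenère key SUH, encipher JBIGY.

Repeat the key across the message: SUHSU
J(9)+S(18): 27≡1 → B
B(1)+U(20): 21 → V
I(8)+H(7): 15 → P
G(6)+S(18): 24 → Y
Y(24)+U(20): 44≡18 → S

BVPYS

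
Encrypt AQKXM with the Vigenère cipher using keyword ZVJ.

ZLTWH

Repeat the key across the message: ZVJZV
A(0)+Z(25): 25 → Z
Q(16)+V(21): 37≡11 → L
K(10)+J(9): 19 → T
X(23)+Z(25): 48≡22 → W
M(12)+V(21): 33≡7 → H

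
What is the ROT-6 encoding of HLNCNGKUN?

H(7): 7+6=13 → N
L(11): 11+6=17 → R
N(13): 13+6=19 → T
C(2): 2+6=8 → I
N(13): 13+6=19 → T
G(6): 6+6=12 → M
K(10): 10+6=16 → Q
U(20): 20+6=26≡0 → A
N(13): 13+6=19 → T

NRTITMQAT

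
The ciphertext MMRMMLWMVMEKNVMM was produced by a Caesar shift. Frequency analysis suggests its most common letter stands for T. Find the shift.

The most frequent ciphertext letter is M (appears 8 times).
M is position 12; T is position 19.
Shift = -7≡19.

19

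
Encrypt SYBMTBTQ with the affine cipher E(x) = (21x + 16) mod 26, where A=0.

EALIZLZO

S(18): 21·18+16=394≡4 → E
Y(24): 21·24+16=520≡0 → A
B(1): 21·1+16=37≡11 → L
M(12): 21·12+16=268≡8 → I
T(19): 21·19+16=415≡25 → Z
B(1): 21·1+16=37≡11 → L
T(19): 21·19+16=415≡25 → Z
Q(16): 21·16+16=352≡14 → O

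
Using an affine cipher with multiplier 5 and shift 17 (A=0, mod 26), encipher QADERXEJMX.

TRGLYCLKZC

Q(16): 5·16+17=97≡19 → T
A(0): 5·0+17=17 → R
D(3): 5·3+17=32≡6 → G
E(4): 5·4+17=37≡11 → L
R(17): 5·17+17=102≡24 → Y
X(23): 5·23+17=132≡2 → C
E(4): 5·4+17=37≡11 → L
J(9): 5·9+17=62≡10 → K
M(12): 5·12+17=77≡25 → Z
X(23): 5·23+17=132≡2 → C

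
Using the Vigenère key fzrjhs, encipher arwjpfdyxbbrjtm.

fqnswxixokijosd

Repeat the key across the message: fzrjhsfzrjhsfzr
a(0)+f(5): 5 → f
r(17)+z(25): 42≡16 → q
w(22)+r(17): 39≡13 → n
j(9)+j(9): 18 → s
p(15)+h(7): 22 → w
f(5)+s(18): 23 → x
d(3)+f(5): 8 → i
y(24)+z(25): 49≡23 → x
x(23)+r(17): 40≡14 → o
b(1)+j(9): 10 → k
b(1)+h(7): 8 → i
r(17)+s(18): 35≡9 → j
j(9)+f(5): 14 → o
t(19)+z(25): 44≡18 → s
m(12)+r(17): 29≡3 → d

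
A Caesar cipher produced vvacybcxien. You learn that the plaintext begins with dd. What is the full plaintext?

ddikgjkfqmv

From the crib: v(21)−d(3)=18, so the shift is 18.
Subtract 18 from each ciphertext letter:
v(21): 21−18=3 → d
v(21): 21−18=3 → d
a(0): 0−18=-18≡8 → i
c(2): 2−18=-16≡10 → k
y(24): 24−18=6 → g
b(1): 1−18=-17≡9 → j
c(2): 2−18=-16≡10 → k
x(23): 23−18=5 → f
i(8): 8−18=-10≡16 → q
e(4): 4−18=-14≡12 → m
n(13): 13−18=-5≡21 → v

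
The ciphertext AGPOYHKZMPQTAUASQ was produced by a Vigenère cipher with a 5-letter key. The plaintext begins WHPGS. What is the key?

EZAIG

Subtract each crib letter from the matching ciphertext letter (mod 26):
A(0)−W(22)=-22≡4 → E
G(6)−H(7)=-1≡25 → Z
P(15)−P(15)=0 → A
O(14)−G(6)=8 → I
Y(24)−S(18)=6 → G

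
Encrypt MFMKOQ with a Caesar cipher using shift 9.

M(12): 12+9=21 → V
F(5): 5+9=14 → O
M(12): 12+9=21 → V
K(10): 10+9=19 → T
O(14): 14+9=23 → X
Q(16): 16+9=25 → Z

VOVTXZ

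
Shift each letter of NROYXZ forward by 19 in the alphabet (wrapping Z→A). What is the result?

GKHRQS

N(13): 13+19=32≡6 → G
R(17): 17+19=36≡10 → K
O(14): 14+19=33≡7 → H
Y(24): 24+19=43≡17 → R
X(23): 23+19=42≡16 → Q
Z(25): 25+19=44≡18 → S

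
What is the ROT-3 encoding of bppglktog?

essjonwrj

b(1): 1+3=4 → e
p(15): 15+3=18 → s
p(15): 15+3=18 → s
g(6): 6+3=9 → j
l(11): 11+3=14 → o
k(10): 10+3=13 → n
t(19): 19+3=22 → w
o(14): 14+3=17 → r
g(6): 6+3=9 → j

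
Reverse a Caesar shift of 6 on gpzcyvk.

ajtwspe

g(6): 6−6=0 → a
p(15): 15−6=9 → j
z(25): 25−6=19 → t
c(2): 2−6=-4≡22 → w
y(24): 24−6=18 → s
v(21): 21−6=15 → p
k(10): 10−6=4 → e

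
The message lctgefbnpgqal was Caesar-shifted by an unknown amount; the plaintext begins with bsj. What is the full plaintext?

bsjwuvrdfwgqb

From the crib: l(11)−b(1)=10, so the shift is 10.
Subtract 10 from each ciphertext letter:
l(11): 11−10=1 → b
c(2): 2−10=-8≡18 → s
t(19): 19−10=9 → j
g(6): 6−10=-4≡22 → w
e(4): 4−10=-6≡20 → u
f(5): 5−10=-5≡21 → v
b(1): 1−10=-9≡17 → r
n(13): 13−10=3 → d
p(15): 15−10=5 → f
g(6): 6−10=-4≡22 → w
q(16): 16−10=6 → g
a(0): 0−10=-10≡16 → q
l(11): 11−10=1 → b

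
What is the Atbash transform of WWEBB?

W(22) → D(3)
W(22) → D(3)
E(4) → V(21)
B(1) → Y(24)
B(1) → Y(24)

DDVYY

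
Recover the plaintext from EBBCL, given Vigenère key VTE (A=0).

JIXHS

Repeat the key across the ciphertext: VTEVT
E(4)−V(21): -17≡9 → J
B(1)−T(19): -18≡8 → I
B(1)−E(4): -3≡23 → X
C(2)−V(21): -19≡7 → H
L(11)−T(19): -8≡18 → S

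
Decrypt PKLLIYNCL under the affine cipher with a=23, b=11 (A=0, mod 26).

The inverse of 23 mod 26 is 17, since 23·17=391≡1. Apply D(y)=17·(y−11) mod 26:
P(15): 17·(15−11)=68≡16 → Q
K(10): 17·(10−11)=-17≡9 → J
L(11): 17·(11−11)=0 → A
L(11): 17·(11−11)=0 → A
I(8): 17·(8−11)=-51≡1 → B
Y(24): 17·(24−11)=221≡13 → N
N(13): 17·(13−11)=34≡8 → I
C(2): 17·(2−11)=-153≡3 → D
L(11): 17·(11−11)=0 → A

QJAABNIDA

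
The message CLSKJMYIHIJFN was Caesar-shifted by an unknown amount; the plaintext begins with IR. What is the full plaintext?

From the crib: C(2)−I(8)=-6≡20, so the shift is 20.
Subtract 20 from each ciphertext letter:
C(2): 2−20=-18≡8 → I
L(11): 11−20=-9≡17 → R
S(18): 18−20=-2≡24 → Y
K(10): 10−20=-10≡16 → Q
J(9): 9−20=-11≡15 → P
M(12): 12−20=-8≡18 → S
Y(24): 24−20=4 → E
I(8): 8−20=-12≡14 → O
H(7): 7−20=-13≡13 → N
I(8): 8−20=-12≡14 → O
J(9): 9−20=-11≡15 → P
F(5): 5−20=-15≡11 → L
N(13): 13−20=-7≡19 → T

IRYQPSEONOPLT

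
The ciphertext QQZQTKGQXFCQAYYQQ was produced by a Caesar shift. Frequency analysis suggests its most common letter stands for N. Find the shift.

The most frequent ciphertext letter is Q (appears 7 times).
Q is position 16; N is position 13.
Shift = 3.

3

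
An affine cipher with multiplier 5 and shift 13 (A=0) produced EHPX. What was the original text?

TEQC

The inverse of 5 mod 26 is 21, since 5·21=105≡1. Apply D(y)=21·(y−13) mod 26:
E(4): 21·(4−13)=-189≡19 → T
H(7): 21·(7−13)=-126≡4 → E
P(15): 21·(15−13)=42≡16 → Q
X(23): 21·(23−13)=210≡2 → C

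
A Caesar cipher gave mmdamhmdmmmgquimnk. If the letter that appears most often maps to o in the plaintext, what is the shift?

The most frequent ciphertext letter is m (appears 8 times).
m is position 12; o is position 14.
Shift = -2≡24.

24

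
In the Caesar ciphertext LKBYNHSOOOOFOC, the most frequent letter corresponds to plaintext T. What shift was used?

21

The most frequent ciphertext letter is O (appears 5 times).
O is position 14; T is position 19.
Shift = -5≡21.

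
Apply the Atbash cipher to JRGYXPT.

J(9) → Q(16)
R(17) → I(8)
G(6) → T(19)
Y(24) → B(1)
X(23) → C(2)
P(15) → K(10)
T(19) → G(6)

QITBCKG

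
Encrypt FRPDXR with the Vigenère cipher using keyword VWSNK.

Repeat the key across the message: VWSNKV
F(5)+V(21): 26≡0 → A
R(17)+W(22): 39≡13 → N
P(15)+S(18): 33≡7 → H
D(3)+N(13): 16 → Q
X(23)+K(10): 33≡7 → H
R(17)+V(21): 38≡12 → M

ANHQHM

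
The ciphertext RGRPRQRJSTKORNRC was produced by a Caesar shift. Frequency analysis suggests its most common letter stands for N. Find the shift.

4

The most frequent ciphertext letter is R (appears 6 times).
R is position 17; N is position 13.
Shift = 4.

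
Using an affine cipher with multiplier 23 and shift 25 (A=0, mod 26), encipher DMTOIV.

D(3): 23·3+25=94≡16 → Q
M(12): 23·12+25=301≡15 → P
T(19): 23·19+25=462≡20 → U
O(14): 23·14+25=347≡9 → J
I(8): 23·8+25=209≡1 → B
V(21): 23·21+25=508≡14 → O

QPUJBO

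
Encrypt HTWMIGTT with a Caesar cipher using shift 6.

H(7): 7+6=13 → N
T(19): 19+6=25 → Z
W(22): 22+6=28≡2 → C
M(12): 12+6=18 → S
I(8): 8+6=14 → O
G(6): 6+6=12 → M
T(19): 19+6=25 → Z
T(19): 19+6=25 → Z

NZCSOMZZ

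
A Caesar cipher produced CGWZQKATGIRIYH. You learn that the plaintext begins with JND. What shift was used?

19

From the crib: C(2)−J(9)=-7≡19, so the shift is 19.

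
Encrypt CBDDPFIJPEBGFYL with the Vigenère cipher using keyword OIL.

Repeat the key across the message: OILOILOILOILOIL
C(2)+O(14): 16 → Q
B(1)+I(8): 9 → J
D(3)+L(11): 14 → O
D(3)+O(14): 17 → R
P(15)+I(8): 23 → X
F(5)+L(11): 16 → Q
I(8)+O(14): 22 → W
J(9)+I(8): 17 → R
P(15)+L(11): 26≡0 → A
E(4)+O(14): 18 → S
B(1)+I(8): 9 → J
G(6)+L(11): 17 → R
F(5)+O(14): 19 → T
Y(24)+I(8): 32≡6 → G
L(11)+L(11): 22 → W

QJORXQWRASJRTGW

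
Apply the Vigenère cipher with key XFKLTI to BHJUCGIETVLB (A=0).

Repeat the key across the message: XFKLTIXFKLTI
B(1)+X(23): 24 → Y
H(7)+F(5): 12 → M
J(9)+K(10): 19 → T
U(20)+L(11): 31≡5 → F
C(2)+T(19): 21 → V
G(6)+I(8): 14 → O
I(8)+X(23): 31≡5 → F
E(4)+F(5): 9 → J
T(19)+K(10): 29≡3 → D
V(21)+L(11): 32≡6 → G
L(11)+T(19): 30≡4 → E
B(1)+I(8): 9 → J

YMTFVOFJDGEJ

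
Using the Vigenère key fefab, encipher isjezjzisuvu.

Repeat the key across the message: fefabfefabfe
i(8)+f(5): 13 → n
s(18)+e(4): 22 → w
j(9)+f(5): 14 → o
e(4)+a(0): 4 → e
z(25)+b(1): 26≡0 → a
j(9)+f(5): 14 → o
z(25)+e(4): 29≡3 → d
i(8)+f(5): 13 → n
s(18)+a(0): 18 → s
u(20)+b(1): 21 → v
v(21)+f(5): 26≡0 → a
u(20)+e(4): 24 → y

nwoeaodnsvay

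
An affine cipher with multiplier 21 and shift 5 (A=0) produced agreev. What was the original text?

The inverse of 21 mod 26 is 5, since 21·5=105≡1. Apply D(y)=5·(y−5) mod 26:
a(0): 5·(0−5)=-25≡1 → b
g(6): 5·(6−5)=5 → f
r(17): 5·(17−5)=60≡8 → i
e(4): 5·(4−5)=-5≡21 → v
e(4): 5·(4−5)=-5≡21 → v
v(21): 5·(21−5)=80≡2 → c

bfivvc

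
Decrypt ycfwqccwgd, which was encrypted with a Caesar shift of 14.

koricooisp

y(24): 24−14=10 → k
c(2): 2−14=-12≡14 → o
f(5): 5−14=-9≡17 → r
w(22): 22−14=8 → i
q(16): 16−14=2 → c
c(2): 2−14=-12≡14 → o
c(2): 2−14=-12≡14 → o
w(22): 22−14=8 → i
g(6): 6−14=-8≡18 → s
d(3): 3−14=-11≡15 → p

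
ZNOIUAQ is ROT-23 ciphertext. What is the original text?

CQRLXDT

Z(25): 25−23=2 → C
N(13): 13−23=-10≡16 → Q
O(14): 14−23=-9≡17 → R
I(8): 8−23=-15≡11 → L
U(20): 20−23=-3≡23 → X
A(0): 0−23=-23≡3 → D
Q(16): 16−23=-7≡19 → T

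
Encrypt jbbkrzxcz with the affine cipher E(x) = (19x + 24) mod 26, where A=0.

j(9): 19·9+24=195≡13 → n
b(1): 19·1+24=43≡17 → r
b(1): 19·1+24=43≡17 → r
k(10): 19·10+24=214≡6 → g
r(17): 19·17+24=347≡9 → j
z(25): 19·25+24=499≡5 → f
x(23): 19·23+24=461≡19 → t
c(2): 19·2+24=62≡10 → k
z(25): 19·25+24=499≡5 → f

nrrgjftkf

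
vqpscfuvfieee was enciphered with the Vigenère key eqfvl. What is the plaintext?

Repeat the key across the ciphertext: eqfvleqfvleqf
v(21)−e(4): 17 → r
q(16)−q(16): 0 → a
p(15)−f(5): 10 → k
s(18)−v(21): -3≡23 → x
c(2)−l(11): -9≡17 → r
f(5)−e(4): 1 → b
u(20)−q(16): 4 → e
v(21)−f(5): 16 → q
f(5)−v(21): -16≡10 → k
i(8)−l(11): -3≡23 → x
e(4)−e(4): 0 → a
e(4)−q(16): -12≡14 → o
e(4)−f(5): -1≡25 → z

rakxrbeqkxaoz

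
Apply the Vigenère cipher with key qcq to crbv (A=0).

strl

Repeat the key across the message: qcqq
c(2)+q(16): 18 → s
r(17)+c(2): 19 → t
b(1)+q(16): 17 → r
v(21)+q(16): 37≡11 → l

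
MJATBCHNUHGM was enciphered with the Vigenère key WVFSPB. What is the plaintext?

QOVBMBLSPPRL

Repeat the key across the ciphertext: WVFSPBWVFSPB
M(12)−W(22): -10≡16 → Q
J(9)−V(21): -12≡14 → O
A(0)−F(5): -5≡21 → V
T(19)−S(18): 1 → B
B(1)−P(15): -14≡12 → M
C(2)−B(1): 1 → B
H(7)−W(22): -15≡11 → L
N(13)−V(21): -8≡18 → S
U(20)−F(5): 15 → P
H(7)−S(18): -11≡15 → P
G(6)−P(15): -9≡17 → R
M(12)−B(1): 11 → L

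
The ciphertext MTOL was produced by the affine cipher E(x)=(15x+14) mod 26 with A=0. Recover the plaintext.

MJAF

The inverse of 15 mod 26 is 7, since 15·7=105≡1. Apply D(y)=7·(y−14) mod 26:
M(12): 7·(12−14)=-14≡12 → M
T(19): 7·(19−14)=35≡9 → J
O(14): 7·(14−14)=0 → A
L(11): 7·(11−14)=-21≡5 → F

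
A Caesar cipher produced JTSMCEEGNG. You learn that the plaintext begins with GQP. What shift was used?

3

From the crib: J(9)−G(6)=3, so the shift is 3.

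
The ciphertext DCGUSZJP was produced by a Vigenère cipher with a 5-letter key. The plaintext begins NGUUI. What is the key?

QWMAK

Subtract each crib letter from the matching ciphertext letter (mod 26):
D(3)−N(13)=-10≡16 → Q
C(2)−G(6)=-4≡22 → W
G(6)−U(20)=-14≡12 → M
U(20)−U(20)=0 → A
S(18)−I(8)=10 → K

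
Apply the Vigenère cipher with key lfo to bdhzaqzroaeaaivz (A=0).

Repeat the key across the message: lfolfolfolfolfol
b(1)+l(11): 12 → m
d(3)+f(5): 8 → i
h(7)+o(14): 21 → v
z(25)+l(11): 36≡10 → k
a(0)+f(5): 5 → f
q(16)+o(14): 30≡4 → e
z(25)+l(11): 36≡10 → k
r(17)+f(5): 22 → w
o(14)+o(14): 28≡2 → c
a(0)+l(11): 11 → l
e(4)+f(5): 9 → j
a(0)+o(14): 14 → o
a(0)+l(11): 11 → l
i(8)+f(5): 13 → n
v(21)+o(14): 35≡9 → j
z(25)+l(11): 36≡10 → k

mivkfekwcljolnjk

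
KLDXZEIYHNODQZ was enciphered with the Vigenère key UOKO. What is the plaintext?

QXTJFQYKNZEPWL

Repeat the key across the ciphertext: UOKOUOKOUOKOUO
K(10)−U(20): -10≡16 → Q
L(11)−O(14): -3≡23 → X
D(3)−K(10): -7≡19 → T
X(23)−O(14): 9 → J
Z(25)−U(20): 5 → F
E(4)−O(14): -10≡16 → Q
I(8)−K(10): -2≡24 → Y
Y(24)−O(14): 10 → K
H(7)−U(20): -13≡13 → N
N(13)−O(14): -1≡25 → Z
O(14)−K(10): 4 → E
D(3)−O(14): -11≡15 → P
Q(16)−U(20): -4≡22 → W
Z(25)−O(14): 11 → L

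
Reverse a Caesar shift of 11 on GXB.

G(6): 6−11=-5≡21 → V
X(23): 23−11=12 → M
B(1): 1−11=-10≡16 → Q

VMQ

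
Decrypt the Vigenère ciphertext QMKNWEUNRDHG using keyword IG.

Repeat the key across the ciphertext: IGIGIGIGIGIG
Q(16)−I(8): 8 → I
M(12)−G(6): 6 → G
K(10)−I(8): 2 → C
N(13)−G(6): 7 → H
W(22)−I(8): 14 → O
E(4)−G(6): -2≡24 → Y
U(20)−I(8): 12 → M
N(13)−G(6): 7 → H
R(17)−I(8): 9 → J
D(3)−G(6): -3≡23 → X
H(7)−I(8): -1≡25 → Z
G(6)−G(6): 0 → A

IGCHOYMHJXZA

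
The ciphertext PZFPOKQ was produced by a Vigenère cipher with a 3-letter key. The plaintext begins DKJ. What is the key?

MPW

Subtract each crib letter from the matching ciphertext letter (mod 26):
P(15)−D(3)=12 → M
Z(25)−K(10)=15 → P
F(5)−J(9)=-4≡22 → W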